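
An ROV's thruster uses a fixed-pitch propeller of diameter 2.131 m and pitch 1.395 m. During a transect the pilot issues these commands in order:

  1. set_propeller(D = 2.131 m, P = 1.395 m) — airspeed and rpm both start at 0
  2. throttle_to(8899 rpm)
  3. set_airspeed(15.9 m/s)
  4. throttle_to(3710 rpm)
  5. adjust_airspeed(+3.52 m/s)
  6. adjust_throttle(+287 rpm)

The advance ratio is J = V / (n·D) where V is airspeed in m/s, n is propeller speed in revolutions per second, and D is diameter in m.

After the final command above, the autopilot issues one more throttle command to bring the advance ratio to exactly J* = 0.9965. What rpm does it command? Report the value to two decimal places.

rpm = 548.71

set_propeller: D = 2.131 m, P = 1.395 m (p = P/D = 0.654622); state ← (V=0, rpm=0)
throttle_to(8899): rpm ← 8899
set_airspeed(15.9): V ← 15.9 m/s
throttle_to(3710): rpm ← 3710
adjust_airspeed(+3.52): V ← 15.9 +3.52 = 19.42 m/s
adjust_throttle(+287): rpm ← 3710 +287 = 3997
final state: V = 19.42 m/s, rpm = 3997 → n = rpm/60 = 66.616667 rev/s
target J* = 0.9965; solve J* = V/(n·D) for n: n = V/(J*·D) = 19.42/(0.9965 × 2.131) = 9.145100 rev/s
rpm = 60·n = 548.706018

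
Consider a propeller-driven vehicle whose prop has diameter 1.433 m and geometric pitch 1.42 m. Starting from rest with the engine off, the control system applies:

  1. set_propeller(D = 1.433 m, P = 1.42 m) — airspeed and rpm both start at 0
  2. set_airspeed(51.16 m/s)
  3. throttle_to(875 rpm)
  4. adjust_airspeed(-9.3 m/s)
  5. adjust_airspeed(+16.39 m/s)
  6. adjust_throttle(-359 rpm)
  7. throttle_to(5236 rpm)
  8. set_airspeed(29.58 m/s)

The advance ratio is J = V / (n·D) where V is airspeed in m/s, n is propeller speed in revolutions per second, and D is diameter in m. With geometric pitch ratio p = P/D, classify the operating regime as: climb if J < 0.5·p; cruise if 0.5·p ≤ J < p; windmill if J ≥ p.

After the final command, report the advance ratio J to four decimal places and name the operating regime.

J = 0.2365, regime = climb

set_propeller: D = 1.433 m, P = 1.42 m (p = P/D = 0.990928); state ← (V=0, rpm=0)
set_airspeed(51.16): V ← 51.16 m/s
throttle_to(875): rpm ← 875
adjust_airspeed(-9.3): V ← 51.16 -9.3 = 41.86 m/s
adjust_airspeed(+16.39): V ← 41.86 +16.39 = 58.25 m/s
adjust_throttle(-359): rpm ← 875 -359 = 516
throttle_to(5236): rpm ← 5236
set_airspeed(29.58): V ← 29.58 m/s
final state: V = 29.58 m/s, rpm = 5236 → n = rpm/60 = 87.266667 rev/s
J = V / (n·D) = 29.58 / (87.266667 × 1.433) = 0.236539
regime bands: climb J<0.4955 | cruise [0.4955, 0.9909) | windmill J≥0.9909
J = 0.2365 → climb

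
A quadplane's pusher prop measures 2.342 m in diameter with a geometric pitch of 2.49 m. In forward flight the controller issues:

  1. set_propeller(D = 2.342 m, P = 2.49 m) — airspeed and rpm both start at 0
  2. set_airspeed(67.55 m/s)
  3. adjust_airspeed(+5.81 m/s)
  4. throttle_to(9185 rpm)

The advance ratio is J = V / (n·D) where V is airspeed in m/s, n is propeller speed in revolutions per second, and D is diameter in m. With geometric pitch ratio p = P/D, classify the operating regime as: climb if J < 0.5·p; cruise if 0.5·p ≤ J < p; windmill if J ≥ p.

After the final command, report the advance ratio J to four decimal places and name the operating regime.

set_propeller: D = 2.342 m, P = 2.49 m (p = P/D = 1.063194); state ← (V=0, rpm=0)
set_airspeed(67.55): V ← 67.55 m/s
adjust_airspeed(+5.81): V ← 67.55 +5.81 = 73.36 m/s
throttle_to(9185): rpm ← 9185
final state: V = 73.36 m/s, rpm = 9185 → n = rpm/60 = 153.083333 rev/s
J = V / (n·D) = 73.36 / (153.083333 × 2.342) = 0.204618
regime bands: climb J<0.5316 | cruise [0.5316, 1.0632) | windmill J≥1.0632
J = 0.2046 → climb

J = 0.2046, regime = climb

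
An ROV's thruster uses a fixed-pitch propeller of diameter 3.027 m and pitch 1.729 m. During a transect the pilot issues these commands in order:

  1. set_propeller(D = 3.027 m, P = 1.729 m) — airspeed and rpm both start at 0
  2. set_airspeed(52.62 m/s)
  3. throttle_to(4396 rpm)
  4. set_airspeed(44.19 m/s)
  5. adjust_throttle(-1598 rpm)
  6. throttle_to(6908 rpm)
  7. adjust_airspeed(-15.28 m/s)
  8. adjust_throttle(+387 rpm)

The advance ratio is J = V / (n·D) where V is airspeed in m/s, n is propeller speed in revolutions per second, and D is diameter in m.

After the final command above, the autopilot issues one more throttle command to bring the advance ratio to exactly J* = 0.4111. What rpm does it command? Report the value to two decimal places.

set_propeller: D = 3.027 m, P = 1.729 m (p = P/D = 0.571193); state ← (V=0, rpm=0)
set_airspeed(52.62): V ← 52.62 m/s
throttle_to(4396): rpm ← 4396
set_airspeed(44.19): V ← 44.19 m/s
adjust_throttle(-1598): rpm ← 4396 -1598 = 2798
throttle_to(6908): rpm ← 6908
adjust_airspeed(-15.28): V ← 44.19 -15.28 = 28.91 m/s
adjust_throttle(+387): rpm ← 6908 +387 = 7295
final state: V = 28.91 m/s, rpm = 7295 → n = rpm/60 = 121.583333 rev/s
target J* = 0.4111; solve J* = V/(n·D) for n: n = V/(J*·D) = 28.91/(0.4111 × 3.027) = 23.232085 rev/s
rpm = 60·n = 1393.925119

rpm = 1393.93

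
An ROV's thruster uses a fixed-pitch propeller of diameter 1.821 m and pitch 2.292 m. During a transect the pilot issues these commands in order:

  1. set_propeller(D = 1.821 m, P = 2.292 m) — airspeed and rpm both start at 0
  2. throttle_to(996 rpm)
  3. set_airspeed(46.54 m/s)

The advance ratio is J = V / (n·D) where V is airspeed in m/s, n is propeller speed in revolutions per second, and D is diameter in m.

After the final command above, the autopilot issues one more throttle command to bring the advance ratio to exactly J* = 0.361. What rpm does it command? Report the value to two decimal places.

set_propeller: D = 1.821 m, P = 2.292 m (p = P/D = 1.258649); state ← (V=0, rpm=0)
throttle_to(996): rpm ← 996
set_airspeed(46.54): V ← 46.54 m/s
final state: V = 46.54 m/s, rpm = 996 → n = rpm/60 = 16.600000 rev/s
target J* = 0.361; solve J* = V/(n·D) for n: n = V/(J*·D) = 46.54/(0.361 × 1.821) = 70.796083 rev/s
rpm = 60·n = 4247.764995

rpm = 4247.76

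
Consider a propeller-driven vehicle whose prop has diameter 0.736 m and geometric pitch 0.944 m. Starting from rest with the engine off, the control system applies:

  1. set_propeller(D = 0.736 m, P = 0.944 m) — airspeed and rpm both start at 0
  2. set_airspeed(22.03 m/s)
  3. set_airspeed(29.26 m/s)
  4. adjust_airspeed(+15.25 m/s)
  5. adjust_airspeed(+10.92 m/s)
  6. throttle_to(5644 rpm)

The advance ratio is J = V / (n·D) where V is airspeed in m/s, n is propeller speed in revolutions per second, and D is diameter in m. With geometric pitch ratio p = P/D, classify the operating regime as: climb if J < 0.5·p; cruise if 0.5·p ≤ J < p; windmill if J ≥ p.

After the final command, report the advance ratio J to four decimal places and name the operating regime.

set_propeller: D = 0.736 m, P = 0.944 m (p = P/D = 1.282609); state ← (V=0, rpm=0)
set_airspeed(22.03): V ← 22.03 m/s
set_airspeed(29.26): V ← 29.26 m/s
adjust_airspeed(+15.25): V ← 29.26 +15.25 = 44.51 m/s
adjust_airspeed(+10.92): V ← 44.51 +10.92 = 55.43 m/s
throttle_to(5644): rpm ← 5644
final state: V = 55.43 m/s, rpm = 5644 → n = rpm/60 = 94.066667 rev/s
J = V / (n·D) = 55.43 / (94.066667 × 0.736) = 0.800629
regime bands: climb J<0.6413 | cruise [0.6413, 1.2826) | windmill J≥1.2826
J = 0.8006 → cruise

J = 0.8006, regime = cruise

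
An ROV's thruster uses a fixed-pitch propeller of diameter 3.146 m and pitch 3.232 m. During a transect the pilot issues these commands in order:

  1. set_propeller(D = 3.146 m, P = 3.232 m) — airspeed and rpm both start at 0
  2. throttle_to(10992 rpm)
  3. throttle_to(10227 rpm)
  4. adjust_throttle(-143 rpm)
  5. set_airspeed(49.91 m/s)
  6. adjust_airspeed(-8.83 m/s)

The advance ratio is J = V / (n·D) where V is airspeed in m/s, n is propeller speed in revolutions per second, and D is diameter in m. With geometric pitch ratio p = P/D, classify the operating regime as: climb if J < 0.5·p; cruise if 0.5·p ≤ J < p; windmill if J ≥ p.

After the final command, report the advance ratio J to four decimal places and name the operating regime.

set_propeller: D = 3.146 m, P = 3.232 m (p = P/D = 1.027336); state ← (V=0, rpm=0)
throttle_to(10992): rpm ← 10992
throttle_to(10227): rpm ← 10227
adjust_throttle(-143): rpm ← 10227 -143 = 10084
set_airspeed(49.91): V ← 49.91 m/s
adjust_airspeed(-8.83): V ← 49.91 -8.83 = 41.08 m/s
final state: V = 41.08 m/s, rpm = 10084 → n = rpm/60 = 168.066667 rev/s
J = V / (n·D) = 41.08 / (168.066667 × 3.146) = 0.077694
regime bands: climb J<0.5137 | cruise [0.5137, 1.0273) | windmill J≥1.0273
J = 0.0777 → climb

J = 0.0777, regime = climb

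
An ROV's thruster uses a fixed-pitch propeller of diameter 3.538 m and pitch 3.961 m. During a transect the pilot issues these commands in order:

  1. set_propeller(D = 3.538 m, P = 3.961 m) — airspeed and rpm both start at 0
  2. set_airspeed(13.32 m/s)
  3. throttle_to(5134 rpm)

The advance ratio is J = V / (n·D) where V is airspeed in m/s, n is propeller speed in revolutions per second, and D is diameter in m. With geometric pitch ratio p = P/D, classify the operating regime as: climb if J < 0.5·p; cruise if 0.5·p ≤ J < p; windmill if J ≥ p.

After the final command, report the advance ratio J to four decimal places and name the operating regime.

J = 0.0440, regime = climb

set_propeller: D = 3.538 m, P = 3.961 m (p = P/D = 1.119559); state ← (V=0, rpm=0)
set_airspeed(13.32): V ← 13.32 m/s
throttle_to(5134): rpm ← 5134
final state: V = 13.32 m/s, rpm = 5134 → n = rpm/60 = 85.566667 rev/s
J = V / (n·D) = 13.32 / (85.566667 × 3.538) = 0.043999
regime bands: climb J<0.5598 | cruise [0.5598, 1.1196) | windmill J≥1.1196
J = 0.0440 → climb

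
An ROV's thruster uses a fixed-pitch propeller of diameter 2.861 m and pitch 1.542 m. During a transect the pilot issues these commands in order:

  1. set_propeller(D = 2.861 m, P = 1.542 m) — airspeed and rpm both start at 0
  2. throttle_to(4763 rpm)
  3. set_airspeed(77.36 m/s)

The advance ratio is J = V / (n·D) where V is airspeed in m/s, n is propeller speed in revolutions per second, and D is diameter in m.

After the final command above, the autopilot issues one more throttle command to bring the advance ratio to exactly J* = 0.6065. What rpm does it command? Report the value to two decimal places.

set_propeller: D = 2.861 m, P = 1.542 m (p = P/D = 0.538972); state ← (V=0, rpm=0)
throttle_to(4763): rpm ← 4763
set_airspeed(77.36): V ← 77.36 m/s
final state: V = 77.36 m/s, rpm = 4763 → n = rpm/60 = 79.383333 rev/s
target J* = 0.6065; solve J* = V/(n·D) for n: n = V/(J*·D) = 77.36/(0.6065 × 2.861) = 44.582847 rev/s
rpm = 60·n = 2674.970817

rpm = 2674.97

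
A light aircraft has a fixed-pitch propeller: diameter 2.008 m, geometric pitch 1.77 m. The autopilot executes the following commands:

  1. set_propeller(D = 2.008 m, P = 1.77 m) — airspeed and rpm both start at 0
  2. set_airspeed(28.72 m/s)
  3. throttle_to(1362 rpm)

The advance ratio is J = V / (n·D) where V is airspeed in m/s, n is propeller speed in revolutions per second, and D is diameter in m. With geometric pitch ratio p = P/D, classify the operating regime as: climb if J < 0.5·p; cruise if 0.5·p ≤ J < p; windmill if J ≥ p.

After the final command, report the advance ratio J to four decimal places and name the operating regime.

set_propeller: D = 2.008 m, P = 1.77 m (p = P/D = 0.881474); state ← (V=0, rpm=0)
set_airspeed(28.72): V ← 28.72 m/s
throttle_to(1362): rpm ← 1362
final state: V = 28.72 m/s, rpm = 1362 → n = rpm/60 = 22.700000 rev/s
J = V / (n·D) = 28.72 / (22.700000 × 2.008) = 0.630079
regime bands: climb J<0.4407 | cruise [0.4407, 0.8815) | windmill J≥0.8815
J = 0.6301 → cruise

J = 0.6301, regime = cruise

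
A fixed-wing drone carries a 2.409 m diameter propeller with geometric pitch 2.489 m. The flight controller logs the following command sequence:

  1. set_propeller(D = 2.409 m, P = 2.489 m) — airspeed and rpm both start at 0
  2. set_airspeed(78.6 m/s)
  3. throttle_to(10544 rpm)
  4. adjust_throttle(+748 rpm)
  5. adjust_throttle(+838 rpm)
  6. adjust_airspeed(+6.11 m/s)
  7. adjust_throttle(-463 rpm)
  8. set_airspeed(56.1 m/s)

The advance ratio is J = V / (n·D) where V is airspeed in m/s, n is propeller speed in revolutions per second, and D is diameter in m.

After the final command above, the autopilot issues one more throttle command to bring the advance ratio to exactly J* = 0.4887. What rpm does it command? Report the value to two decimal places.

rpm = 2859.14

set_propeller: D = 2.409 m, P = 2.489 m (p = P/D = 1.033209); state ← (V=0, rpm=0)
set_airspeed(78.6): V ← 78.6 m/s
throttle_to(10544): rpm ← 10544
adjust_throttle(+748): rpm ← 10544 +748 = 11292
adjust_throttle(+838): rpm ← 11292 +838 = 12130
adjust_airspeed(+6.11): V ← 78.6 +6.11 = 84.71 m/s
adjust_throttle(-463): rpm ← 12130 -463 = 11667
set_airspeed(56.1): V ← 56.1 m/s
final state: V = 56.1 m/s, rpm = 11667 → n = rpm/60 = 194.450000 rev/s
target J* = 0.4887; solve J* = V/(n·D) for n: n = V/(J*·D) = 56.1/(0.4887 × 2.409) = 47.652284 rev/s
rpm = 60·n = 2859.137045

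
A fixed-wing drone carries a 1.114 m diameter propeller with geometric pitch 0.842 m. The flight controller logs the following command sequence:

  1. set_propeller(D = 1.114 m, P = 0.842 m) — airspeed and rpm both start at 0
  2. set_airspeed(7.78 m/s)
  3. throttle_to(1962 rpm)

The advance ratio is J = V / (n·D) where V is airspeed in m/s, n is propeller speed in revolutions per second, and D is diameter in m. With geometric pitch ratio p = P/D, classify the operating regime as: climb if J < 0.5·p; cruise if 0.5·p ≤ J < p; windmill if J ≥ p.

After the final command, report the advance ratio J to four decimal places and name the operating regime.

J = 0.2136, regime = climb

set_propeller: D = 1.114 m, P = 0.842 m (p = P/D = 0.755835); state ← (V=0, rpm=0)
set_airspeed(7.78): V ← 7.78 m/s
throttle_to(1962): rpm ← 1962
final state: V = 7.78 m/s, rpm = 1962 → n = rpm/60 = 32.700000 rev/s
J = V / (n·D) = 7.78 / (32.700000 × 1.114) = 0.213573
regime bands: climb J<0.3779 | cruise [0.3779, 0.7558) | windmill J≥0.7558
J = 0.2136 → climb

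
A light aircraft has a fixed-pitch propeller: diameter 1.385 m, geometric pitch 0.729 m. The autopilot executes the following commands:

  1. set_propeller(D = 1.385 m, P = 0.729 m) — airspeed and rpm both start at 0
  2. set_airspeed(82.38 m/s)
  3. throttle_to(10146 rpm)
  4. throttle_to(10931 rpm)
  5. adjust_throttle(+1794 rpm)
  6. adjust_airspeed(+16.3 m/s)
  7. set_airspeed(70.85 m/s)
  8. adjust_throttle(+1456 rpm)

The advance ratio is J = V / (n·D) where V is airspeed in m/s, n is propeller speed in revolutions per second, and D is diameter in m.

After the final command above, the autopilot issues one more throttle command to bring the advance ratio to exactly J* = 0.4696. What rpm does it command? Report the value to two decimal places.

rpm = 6536.02

set_propeller: D = 1.385 m, P = 0.729 m (p = P/D = 0.526354); state ← (V=0, rpm=0)
set_airspeed(82.38): V ← 82.38 m/s
throttle_to(10146): rpm ← 10146
throttle_to(10931): rpm ← 10931
adjust_throttle(+1794): rpm ← 10931 +1794 = 12725
adjust_airspeed(+16.3): V ← 82.38 +16.3 = 98.68 m/s
set_airspeed(70.85): V ← 70.85 m/s
adjust_throttle(+1456): rpm ← 12725 +1456 = 14181
final state: V = 70.85 m/s, rpm = 14181 → n = rpm/60 = 236.350000 rev/s
target J* = 0.4696; solve J* = V/(n·D) for n: n = V/(J*·D) = 70.85/(0.4696 × 1.385) = 108.933634 rev/s
rpm = 60·n = 6536.018057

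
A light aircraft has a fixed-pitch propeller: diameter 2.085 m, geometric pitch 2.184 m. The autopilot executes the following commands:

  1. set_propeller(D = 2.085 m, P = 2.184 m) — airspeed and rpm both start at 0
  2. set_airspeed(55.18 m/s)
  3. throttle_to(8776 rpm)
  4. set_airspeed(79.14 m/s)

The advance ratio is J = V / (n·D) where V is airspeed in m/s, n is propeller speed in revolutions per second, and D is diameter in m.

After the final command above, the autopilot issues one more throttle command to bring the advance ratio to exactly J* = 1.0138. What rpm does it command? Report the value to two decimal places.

rpm = 2246.41

set_propeller: D = 2.085 m, P = 2.184 m (p = P/D = 1.047482); state ← (V=0, rpm=0)
set_airspeed(55.18): V ← 55.18 m/s
throttle_to(8776): rpm ← 8776
set_airspeed(79.14): V ← 79.14 m/s
final state: V = 79.14 m/s, rpm = 8776 → n = rpm/60 = 146.266667 rev/s
target J* = 1.0138; solve J* = V/(n·D) for n: n = V/(J*·D) = 79.14/(1.0138 × 2.085) = 37.440160 rev/s
rpm = 60·n = 2246.409619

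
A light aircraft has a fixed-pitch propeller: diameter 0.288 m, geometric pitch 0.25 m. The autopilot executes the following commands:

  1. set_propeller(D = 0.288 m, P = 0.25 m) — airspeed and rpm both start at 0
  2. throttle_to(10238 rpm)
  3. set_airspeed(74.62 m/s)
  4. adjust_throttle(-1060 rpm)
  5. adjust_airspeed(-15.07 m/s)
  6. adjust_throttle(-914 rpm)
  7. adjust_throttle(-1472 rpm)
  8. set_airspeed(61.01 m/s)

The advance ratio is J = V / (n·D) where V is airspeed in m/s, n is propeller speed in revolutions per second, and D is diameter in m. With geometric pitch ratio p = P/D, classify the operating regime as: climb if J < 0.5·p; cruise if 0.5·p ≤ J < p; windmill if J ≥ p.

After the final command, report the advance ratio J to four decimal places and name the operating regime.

set_propeller: D = 0.288 m, P = 0.25 m (p = P/D = 0.868056); state ← (V=0, rpm=0)
throttle_to(10238): rpm ← 10238
set_airspeed(74.62): V ← 74.62 m/s
adjust_throttle(-1060): rpm ← 10238 -1060 = 9178
adjust_airspeed(-15.07): V ← 74.62 -15.07 = 59.55 m/s
adjust_throttle(-914): rpm ← 9178 -914 = 8264
adjust_throttle(-1472): rpm ← 8264 -1472 = 6792
set_airspeed(61.01): V ← 61.01 m/s
final state: V = 61.01 m/s, rpm = 6792 → n = rpm/60 = 113.200000 rev/s
J = V / (n·D) = 61.01 / (113.200000 × 0.288) = 1.871381
regime bands: climb J<0.4340 | cruise [0.4340, 0.8681) | windmill J≥0.8681
J = 1.8714 → windmill

J = 1.8714, regime = windmill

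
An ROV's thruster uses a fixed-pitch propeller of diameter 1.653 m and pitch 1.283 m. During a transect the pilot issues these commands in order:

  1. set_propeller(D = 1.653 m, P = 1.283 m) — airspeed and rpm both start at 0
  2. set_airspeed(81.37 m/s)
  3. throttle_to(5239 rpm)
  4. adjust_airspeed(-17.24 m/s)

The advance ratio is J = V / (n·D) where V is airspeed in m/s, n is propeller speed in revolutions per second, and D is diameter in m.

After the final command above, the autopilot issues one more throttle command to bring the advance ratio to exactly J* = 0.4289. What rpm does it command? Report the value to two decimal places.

rpm = 5427.30

set_propeller: D = 1.653 m, P = 1.283 m (p = P/D = 0.776165); state ← (V=0, rpm=0)
set_airspeed(81.37): V ← 81.37 m/s
throttle_to(5239): rpm ← 5239
adjust_airspeed(-17.24): V ← 81.37 -17.24 = 64.13 m/s
final state: V = 64.13 m/s, rpm = 5239 → n = rpm/60 = 87.316667 rev/s
target J* = 0.4289; solve J* = V/(n·D) for n: n = V/(J*·D) = 64.13/(0.4289 × 1.653) = 90.454950 rev/s
rpm = 60·n = 5427.297028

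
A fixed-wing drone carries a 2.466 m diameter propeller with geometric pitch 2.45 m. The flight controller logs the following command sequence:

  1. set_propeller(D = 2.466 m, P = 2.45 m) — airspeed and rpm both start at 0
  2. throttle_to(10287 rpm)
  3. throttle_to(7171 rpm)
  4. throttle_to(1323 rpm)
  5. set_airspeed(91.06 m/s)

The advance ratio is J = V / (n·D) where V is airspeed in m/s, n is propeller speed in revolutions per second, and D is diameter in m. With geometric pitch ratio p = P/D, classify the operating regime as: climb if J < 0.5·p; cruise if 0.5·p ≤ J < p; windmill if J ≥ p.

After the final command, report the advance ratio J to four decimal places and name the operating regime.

set_propeller: D = 2.466 m, P = 2.45 m (p = P/D = 0.993512); state ← (V=0, rpm=0)
throttle_to(10287): rpm ← 10287
throttle_to(7171): rpm ← 7171
throttle_to(1323): rpm ← 1323
set_airspeed(91.06): V ← 91.06 m/s
final state: V = 91.06 m/s, rpm = 1323 → n = rpm/60 = 22.050000 rev/s
J = V / (n·D) = 91.06 / (22.050000 × 2.466) = 1.674657
regime bands: climb J<0.4968 | cruise [0.4968, 0.9935) | windmill J≥0.9935
J = 1.6747 → windmill

J = 1.6747, regime = windmill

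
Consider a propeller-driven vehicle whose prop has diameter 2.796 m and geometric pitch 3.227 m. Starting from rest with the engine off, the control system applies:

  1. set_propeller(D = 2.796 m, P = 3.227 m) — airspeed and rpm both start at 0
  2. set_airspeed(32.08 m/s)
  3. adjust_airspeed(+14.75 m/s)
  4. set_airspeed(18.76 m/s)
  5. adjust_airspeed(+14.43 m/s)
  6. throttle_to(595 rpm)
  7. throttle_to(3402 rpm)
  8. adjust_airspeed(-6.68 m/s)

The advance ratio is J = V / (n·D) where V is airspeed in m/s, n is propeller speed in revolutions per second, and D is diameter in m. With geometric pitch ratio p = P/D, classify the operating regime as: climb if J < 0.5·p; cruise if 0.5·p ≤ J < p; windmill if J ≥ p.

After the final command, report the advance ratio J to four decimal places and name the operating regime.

set_propeller: D = 2.796 m, P = 3.227 m (p = P/D = 1.154149); state ← (V=0, rpm=0)
set_airspeed(32.08): V ← 32.08 m/s
adjust_airspeed(+14.75): V ← 32.08 +14.75 = 46.83 m/s
set_airspeed(18.76): V ← 18.76 m/s
adjust_airspeed(+14.43): V ← 18.76 +14.43 = 33.19 m/s
throttle_to(595): rpm ← 595
throttle_to(3402): rpm ← 3402
adjust_airspeed(-6.68): V ← 33.19 -6.68 = 26.51 m/s
final state: V = 26.51 m/s, rpm = 3402 → n = rpm/60 = 56.700000 rev/s
J = V / (n·D) = 26.51 / (56.700000 × 2.796) = 0.167220
regime bands: climb J<0.5771 | cruise [0.5771, 1.1541) | windmill J≥1.1541
J = 0.1672 → climb

J = 0.1672, regime = climb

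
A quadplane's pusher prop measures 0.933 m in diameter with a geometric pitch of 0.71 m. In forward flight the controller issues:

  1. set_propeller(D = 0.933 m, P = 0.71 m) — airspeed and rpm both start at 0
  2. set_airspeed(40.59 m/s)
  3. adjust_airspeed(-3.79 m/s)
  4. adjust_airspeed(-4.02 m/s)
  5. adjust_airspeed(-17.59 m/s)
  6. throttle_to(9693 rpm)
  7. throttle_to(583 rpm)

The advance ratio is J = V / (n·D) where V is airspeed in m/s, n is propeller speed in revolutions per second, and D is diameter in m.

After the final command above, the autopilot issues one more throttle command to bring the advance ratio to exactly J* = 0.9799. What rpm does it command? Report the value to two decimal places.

rpm = 996.89

set_propeller: D = 0.933 m, P = 0.71 m (p = P/D = 0.760986); state ← (V=0, rpm=0)
set_airspeed(40.59): V ← 40.59 m/s
adjust_airspeed(-3.79): V ← 40.59 -3.79 = 36.8 m/s
adjust_airspeed(-4.02): V ← 36.8 -4.02 = 32.78 m/s
adjust_airspeed(-17.59): V ← 32.78 -17.59 = 15.19 m/s
throttle_to(9693): rpm ← 9693
throttle_to(583): rpm ← 583
final state: V = 15.19 m/s, rpm = 583 → n = rpm/60 = 9.716667 rev/s
target J* = 0.9799; solve J* = V/(n·D) for n: n = V/(J*·D) = 15.19/(0.9799 × 0.933) = 16.614771 rev/s
rpm = 60·n = 996.886289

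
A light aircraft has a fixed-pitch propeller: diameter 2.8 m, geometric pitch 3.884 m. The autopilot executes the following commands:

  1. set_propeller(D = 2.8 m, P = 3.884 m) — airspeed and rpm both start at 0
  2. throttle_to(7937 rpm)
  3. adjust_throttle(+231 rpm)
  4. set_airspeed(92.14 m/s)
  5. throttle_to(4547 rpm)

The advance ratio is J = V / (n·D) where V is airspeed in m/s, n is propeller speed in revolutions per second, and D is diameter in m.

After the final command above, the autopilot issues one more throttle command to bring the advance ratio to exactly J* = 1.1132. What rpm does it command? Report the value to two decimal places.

set_propeller: D = 2.8 m, P = 3.884 m (p = P/D = 1.387143); state ← (V=0, rpm=0)
throttle_to(7937): rpm ← 7937
adjust_throttle(+231): rpm ← 7937 +231 = 8168
set_airspeed(92.14): V ← 92.14 m/s
throttle_to(4547): rpm ← 4547
final state: V = 92.14 m/s, rpm = 4547 → n = rpm/60 = 75.783333 rev/s
target J* = 1.1132; solve J* = V/(n·D) for n: n = V/(J*·D) = 92.14/(1.1132 × 2.8) = 29.560854 rev/s
rpm = 60·n = 1773.651250

rpm = 1773.65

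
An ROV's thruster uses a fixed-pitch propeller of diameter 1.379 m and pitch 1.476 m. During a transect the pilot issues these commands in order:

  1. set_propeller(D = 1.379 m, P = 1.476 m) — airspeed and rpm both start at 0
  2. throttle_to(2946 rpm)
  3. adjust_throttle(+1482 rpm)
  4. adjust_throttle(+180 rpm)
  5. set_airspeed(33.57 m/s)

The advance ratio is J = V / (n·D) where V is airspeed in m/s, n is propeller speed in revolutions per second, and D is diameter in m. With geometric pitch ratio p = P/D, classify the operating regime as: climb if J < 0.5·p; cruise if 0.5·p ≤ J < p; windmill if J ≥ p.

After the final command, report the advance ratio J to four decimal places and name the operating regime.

set_propeller: D = 1.379 m, P = 1.476 m (p = P/D = 1.070341); state ← (V=0, rpm=0)
throttle_to(2946): rpm ← 2946
adjust_throttle(+1482): rpm ← 2946 +1482 = 4428
adjust_throttle(+180): rpm ← 4428 +180 = 4608
set_airspeed(33.57): V ← 33.57 m/s
final state: V = 33.57 m/s, rpm = 4608 → n = rpm/60 = 76.800000 rev/s
J = V / (n·D) = 33.57 / (76.800000 × 1.379) = 0.316976
regime bands: climb J<0.5352 | cruise [0.5352, 1.0703) | windmill J≥1.0703
J = 0.3170 → climb

J = 0.3170, regime = climb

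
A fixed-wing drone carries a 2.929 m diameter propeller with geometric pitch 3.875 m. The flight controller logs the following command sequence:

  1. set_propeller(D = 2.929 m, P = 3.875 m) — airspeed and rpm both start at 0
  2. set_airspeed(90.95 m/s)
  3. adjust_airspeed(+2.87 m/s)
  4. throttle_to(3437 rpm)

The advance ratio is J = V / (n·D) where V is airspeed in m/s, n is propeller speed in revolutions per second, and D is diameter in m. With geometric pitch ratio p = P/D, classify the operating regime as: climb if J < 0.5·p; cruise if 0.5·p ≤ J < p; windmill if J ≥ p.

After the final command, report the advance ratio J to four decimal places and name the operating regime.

J = 0.5592, regime = climb

set_propeller: D = 2.929 m, P = 3.875 m (p = P/D = 1.322977); state ← (V=0, rpm=0)
set_airspeed(90.95): V ← 90.95 m/s
adjust_airspeed(+2.87): V ← 90.95 +2.87 = 93.82 m/s
throttle_to(3437): rpm ← 3437
final state: V = 93.82 m/s, rpm = 3437 → n = rpm/60 = 57.283333 rev/s
J = V / (n·D) = 93.82 / (57.283333 × 2.929) = 0.559175
regime bands: climb J<0.6615 | cruise [0.6615, 1.3230) | windmill J≥1.3230
J = 0.5592 → climb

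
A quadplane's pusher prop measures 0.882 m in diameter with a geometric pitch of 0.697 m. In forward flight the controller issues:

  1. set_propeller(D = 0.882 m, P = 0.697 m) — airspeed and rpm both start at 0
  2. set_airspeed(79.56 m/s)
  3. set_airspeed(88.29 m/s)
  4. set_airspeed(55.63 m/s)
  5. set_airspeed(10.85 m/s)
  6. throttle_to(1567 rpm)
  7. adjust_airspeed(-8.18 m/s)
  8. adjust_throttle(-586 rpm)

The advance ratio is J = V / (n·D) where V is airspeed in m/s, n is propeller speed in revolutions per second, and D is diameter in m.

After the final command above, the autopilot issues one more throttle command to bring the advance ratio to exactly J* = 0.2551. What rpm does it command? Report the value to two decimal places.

rpm = 712.01

set_propeller: D = 0.882 m, P = 0.697 m (p = P/D = 0.790249); state ← (V=0, rpm=0)
set_airspeed(79.56): V ← 79.56 m/s
set_airspeed(88.29): V ← 88.29 m/s
set_airspeed(55.63): V ← 55.63 m/s
set_airspeed(10.85): V ← 10.85 m/s
throttle_to(1567): rpm ← 1567
adjust_airspeed(-8.18): V ← 10.85 -8.18 = 2.67 m/s
adjust_throttle(-586): rpm ← 1567 -586 = 981
final state: V = 2.67 m/s, rpm = 981 → n = rpm/60 = 16.350000 rev/s
target J* = 0.2551; solve J* = V/(n·D) for n: n = V/(J*·D) = 2.67/(0.2551 × 0.882) = 11.866762 rev/s
rpm = 60·n = 712.005696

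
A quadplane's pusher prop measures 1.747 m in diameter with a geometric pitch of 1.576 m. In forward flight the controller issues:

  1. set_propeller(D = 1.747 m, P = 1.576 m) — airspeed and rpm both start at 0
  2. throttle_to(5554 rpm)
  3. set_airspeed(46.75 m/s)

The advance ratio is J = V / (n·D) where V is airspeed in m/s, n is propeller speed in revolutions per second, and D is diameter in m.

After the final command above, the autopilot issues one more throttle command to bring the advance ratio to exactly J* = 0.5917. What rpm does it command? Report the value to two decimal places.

set_propeller: D = 1.747 m, P = 1.576 m (p = P/D = 0.902118); state ← (V=0, rpm=0)
throttle_to(5554): rpm ← 5554
set_airspeed(46.75): V ← 46.75 m/s
final state: V = 46.75 m/s, rpm = 5554 → n = rpm/60 = 92.566667 rev/s
target J* = 0.5917; solve J* = V/(n·D) for n: n = V/(J*·D) = 46.75/(0.5917 × 1.747) = 45.225892 rev/s
rpm = 60·n = 2713.553518

rpm = 2713.55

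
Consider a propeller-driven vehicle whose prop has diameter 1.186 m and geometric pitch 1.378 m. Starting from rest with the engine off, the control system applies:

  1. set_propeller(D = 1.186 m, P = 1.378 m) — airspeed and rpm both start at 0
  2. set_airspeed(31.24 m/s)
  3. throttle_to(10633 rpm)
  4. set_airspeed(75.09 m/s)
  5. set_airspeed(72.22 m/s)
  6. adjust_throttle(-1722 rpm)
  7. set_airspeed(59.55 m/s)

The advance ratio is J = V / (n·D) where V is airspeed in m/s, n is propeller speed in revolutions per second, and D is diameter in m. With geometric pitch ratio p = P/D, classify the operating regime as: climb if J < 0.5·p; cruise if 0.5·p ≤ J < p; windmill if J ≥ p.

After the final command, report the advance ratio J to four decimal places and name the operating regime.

set_propeller: D = 1.186 m, P = 1.378 m (p = P/D = 1.161889); state ← (V=0, rpm=0)
set_airspeed(31.24): V ← 31.24 m/s
throttle_to(10633): rpm ← 10633
set_airspeed(75.09): V ← 75.09 m/s
set_airspeed(72.22): V ← 72.22 m/s
adjust_throttle(-1722): rpm ← 10633 -1722 = 8911
set_airspeed(59.55): V ← 59.55 m/s
final state: V = 59.55 m/s, rpm = 8911 → n = rpm/60 = 148.516667 rev/s
J = V / (n·D) = 59.55 / (148.516667 × 1.186) = 0.338082
regime bands: climb J<0.5809 | cruise [0.5809, 1.1619) | windmill J≥1.1619
J = 0.3381 → climb

J = 0.3381, regime = climb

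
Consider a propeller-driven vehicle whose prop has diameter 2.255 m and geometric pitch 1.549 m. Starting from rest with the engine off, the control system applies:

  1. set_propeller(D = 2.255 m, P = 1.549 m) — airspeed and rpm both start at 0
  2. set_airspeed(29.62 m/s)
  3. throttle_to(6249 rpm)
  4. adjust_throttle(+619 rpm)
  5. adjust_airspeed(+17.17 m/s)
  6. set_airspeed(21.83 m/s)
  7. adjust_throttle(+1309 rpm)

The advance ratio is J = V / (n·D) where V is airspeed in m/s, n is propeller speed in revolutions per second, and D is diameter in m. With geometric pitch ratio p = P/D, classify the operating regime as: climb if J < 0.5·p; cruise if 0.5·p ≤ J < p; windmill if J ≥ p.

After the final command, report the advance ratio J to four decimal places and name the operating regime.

J = 0.0710, regime = climb

set_propeller: D = 2.255 m, P = 1.549 m (p = P/D = 0.686918); state ← (V=0, rpm=0)
set_airspeed(29.62): V ← 29.62 m/s
throttle_to(6249): rpm ← 6249
adjust_throttle(+619): rpm ← 6249 +619 = 6868
adjust_airspeed(+17.17): V ← 29.62 +17.17 = 46.79 m/s
set_airspeed(21.83): V ← 21.83 m/s
adjust_throttle(+1309): rpm ← 6868 +1309 = 8177
final state: V = 21.83 m/s, rpm = 8177 → n = rpm/60 = 136.283333 rev/s
J = V / (n·D) = 21.83 / (136.283333 × 2.255) = 0.071034
regime bands: climb J<0.3435 | cruise [0.3435, 0.6869) | windmill J≥0.6869
J = 0.0710 → climb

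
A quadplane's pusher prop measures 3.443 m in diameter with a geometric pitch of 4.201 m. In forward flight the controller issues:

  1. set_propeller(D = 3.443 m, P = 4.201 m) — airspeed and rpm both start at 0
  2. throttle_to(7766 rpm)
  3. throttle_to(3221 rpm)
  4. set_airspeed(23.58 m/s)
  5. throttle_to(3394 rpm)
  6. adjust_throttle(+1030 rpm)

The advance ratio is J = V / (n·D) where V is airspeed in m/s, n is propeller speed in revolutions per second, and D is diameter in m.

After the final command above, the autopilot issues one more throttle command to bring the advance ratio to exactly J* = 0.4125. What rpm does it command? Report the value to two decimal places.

rpm = 996.17

set_propeller: D = 3.443 m, P = 4.201 m (p = P/D = 1.220157); state ← (V=0, rpm=0)
throttle_to(7766): rpm ← 7766
throttle_to(3221): rpm ← 3221
set_airspeed(23.58): V ← 23.58 m/s
throttle_to(3394): rpm ← 3394
adjust_throttle(+1030): rpm ← 3394 +1030 = 4424
final state: V = 23.58 m/s, rpm = 4424 → n = rpm/60 = 73.733333 rev/s
target J* = 0.4125; solve J* = V/(n·D) for n: n = V/(J*·D) = 23.58/(0.4125 × 3.443) = 16.602857 rev/s
rpm = 60·n = 996.171415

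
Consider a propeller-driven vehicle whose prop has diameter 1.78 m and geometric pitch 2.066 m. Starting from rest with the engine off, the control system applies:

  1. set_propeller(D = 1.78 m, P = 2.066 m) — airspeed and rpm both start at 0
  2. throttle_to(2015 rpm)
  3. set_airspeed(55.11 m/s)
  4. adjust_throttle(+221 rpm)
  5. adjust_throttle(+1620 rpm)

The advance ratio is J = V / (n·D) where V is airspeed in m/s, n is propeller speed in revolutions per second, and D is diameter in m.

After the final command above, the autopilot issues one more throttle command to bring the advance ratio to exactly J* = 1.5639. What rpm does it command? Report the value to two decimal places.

rpm = 1187.83

set_propeller: D = 1.78 m, P = 2.066 m (p = P/D = 1.160674); state ← (V=0, rpm=0)
throttle_to(2015): rpm ← 2015
set_airspeed(55.11): V ← 55.11 m/s
adjust_throttle(+221): rpm ← 2015 +221 = 2236
adjust_throttle(+1620): rpm ← 2236 +1620 = 3856
final state: V = 55.11 m/s, rpm = 3856 → n = rpm/60 = 64.266667 rev/s
target J* = 1.5639; solve J* = V/(n·D) for n: n = V/(J*·D) = 55.11/(1.5639 × 1.78) = 19.797093 rev/s
rpm = 60·n = 1187.825596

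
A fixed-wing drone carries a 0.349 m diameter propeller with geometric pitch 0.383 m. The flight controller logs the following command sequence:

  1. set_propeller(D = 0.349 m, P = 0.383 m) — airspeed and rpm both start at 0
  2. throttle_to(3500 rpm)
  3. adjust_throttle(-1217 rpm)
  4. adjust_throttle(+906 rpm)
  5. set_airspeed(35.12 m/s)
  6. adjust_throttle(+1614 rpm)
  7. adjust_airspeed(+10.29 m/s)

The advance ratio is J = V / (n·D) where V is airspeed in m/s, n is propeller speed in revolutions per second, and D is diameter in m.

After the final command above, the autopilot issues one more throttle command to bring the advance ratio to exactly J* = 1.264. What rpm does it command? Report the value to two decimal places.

set_propeller: D = 0.349 m, P = 0.383 m (p = P/D = 1.097421); state ← (V=0, rpm=0)
throttle_to(3500): rpm ← 3500
adjust_throttle(-1217): rpm ← 3500 -1217 = 2283
adjust_throttle(+906): rpm ← 2283 +906 = 3189
set_airspeed(35.12): V ← 35.12 m/s
adjust_throttle(+1614): rpm ← 3189 +1614 = 4803
adjust_airspeed(+10.29): V ← 35.12 +10.29 = 45.41 m/s
final state: V = 45.41 m/s, rpm = 4803 → n = rpm/60 = 80.050000 rev/s
target J* = 1.264; solve J* = V/(n·D) for n: n = V/(J*·D) = 45.41/(1.264 × 0.349) = 102.938776 rev/s
rpm = 60·n = 6176.326575

rpm = 6176.33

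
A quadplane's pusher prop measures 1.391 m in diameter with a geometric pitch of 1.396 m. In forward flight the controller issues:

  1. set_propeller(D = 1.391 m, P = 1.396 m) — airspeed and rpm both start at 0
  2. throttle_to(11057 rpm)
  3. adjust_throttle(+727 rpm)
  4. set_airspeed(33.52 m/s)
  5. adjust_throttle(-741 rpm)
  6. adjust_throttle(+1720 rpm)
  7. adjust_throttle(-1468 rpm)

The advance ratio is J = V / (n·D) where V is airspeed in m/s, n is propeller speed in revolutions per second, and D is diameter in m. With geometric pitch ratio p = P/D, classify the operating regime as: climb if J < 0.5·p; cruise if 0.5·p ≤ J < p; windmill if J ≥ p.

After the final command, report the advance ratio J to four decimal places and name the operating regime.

set_propeller: D = 1.391 m, P = 1.396 m (p = P/D = 1.003595); state ← (V=0, rpm=0)
throttle_to(11057): rpm ← 11057
adjust_throttle(+727): rpm ← 11057 +727 = 11784
set_airspeed(33.52): V ← 33.52 m/s
adjust_throttle(-741): rpm ← 11784 -741 = 11043
adjust_throttle(+1720): rpm ← 11043 +1720 = 12763
adjust_throttle(-1468): rpm ← 12763 -1468 = 11295
final state: V = 33.52 m/s, rpm = 11295 → n = rpm/60 = 188.250000 rev/s
J = V / (n·D) = 33.52 / (188.250000 × 1.391) = 0.128009
regime bands: climb J<0.5018 | cruise [0.5018, 1.0036) | windmill J≥1.0036
J = 0.1280 → climb

J = 0.1280, regime = climb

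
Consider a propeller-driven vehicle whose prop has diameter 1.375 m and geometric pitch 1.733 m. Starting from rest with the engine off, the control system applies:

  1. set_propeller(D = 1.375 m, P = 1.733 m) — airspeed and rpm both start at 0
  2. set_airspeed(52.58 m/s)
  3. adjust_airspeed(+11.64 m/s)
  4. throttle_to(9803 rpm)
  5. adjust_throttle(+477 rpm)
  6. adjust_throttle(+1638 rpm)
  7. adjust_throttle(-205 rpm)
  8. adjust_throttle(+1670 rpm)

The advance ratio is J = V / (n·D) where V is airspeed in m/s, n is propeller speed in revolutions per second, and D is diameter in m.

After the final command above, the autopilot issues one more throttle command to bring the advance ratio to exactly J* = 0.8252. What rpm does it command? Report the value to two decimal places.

set_propeller: D = 1.375 m, P = 1.733 m (p = P/D = 1.260364); state ← (V=0, rpm=0)
set_airspeed(52.58): V ← 52.58 m/s
adjust_airspeed(+11.64): V ← 52.58 +11.64 = 64.22 m/s
throttle_to(9803): rpm ← 9803
adjust_throttle(+477): rpm ← 9803 +477 = 10280
adjust_throttle(+1638): rpm ← 10280 +1638 = 11918
adjust_throttle(-205): rpm ← 11918 -205 = 11713
adjust_throttle(+1670): rpm ← 11713 +1670 = 13383
final state: V = 64.22 m/s, rpm = 13383 → n = rpm/60 = 223.050000 rev/s
target J* = 0.8252; solve J* = V/(n·D) for n: n = V/(J*·D) = 64.22/(0.8252 × 1.375) = 56.598951 rev/s
rpm = 60·n = 3395.937073

rpm = 3395.94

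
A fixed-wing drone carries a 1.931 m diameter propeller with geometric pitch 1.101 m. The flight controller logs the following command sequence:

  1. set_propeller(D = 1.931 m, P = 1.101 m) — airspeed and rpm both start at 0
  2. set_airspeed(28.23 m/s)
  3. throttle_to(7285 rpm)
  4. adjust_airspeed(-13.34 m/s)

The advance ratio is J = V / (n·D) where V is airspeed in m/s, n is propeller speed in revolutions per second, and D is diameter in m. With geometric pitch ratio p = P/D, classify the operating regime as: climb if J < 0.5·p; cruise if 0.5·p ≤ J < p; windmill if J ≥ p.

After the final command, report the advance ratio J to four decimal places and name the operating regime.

J = 0.0635, regime = climb

set_propeller: D = 1.931 m, P = 1.101 m (p = P/D = 0.570171); state ← (V=0, rpm=0)
set_airspeed(28.23): V ← 28.23 m/s
throttle_to(7285): rpm ← 7285
adjust_airspeed(-13.34): V ← 28.23 -13.34 = 14.89 m/s
final state: V = 14.89 m/s, rpm = 7285 → n = rpm/60 = 121.416667 rev/s
J = V / (n·D) = 14.89 / (121.416667 × 1.931) = 0.063509
regime bands: climb J<0.2851 | cruise [0.2851, 0.5702) | windmill J≥0.5702
J = 0.0635 → climb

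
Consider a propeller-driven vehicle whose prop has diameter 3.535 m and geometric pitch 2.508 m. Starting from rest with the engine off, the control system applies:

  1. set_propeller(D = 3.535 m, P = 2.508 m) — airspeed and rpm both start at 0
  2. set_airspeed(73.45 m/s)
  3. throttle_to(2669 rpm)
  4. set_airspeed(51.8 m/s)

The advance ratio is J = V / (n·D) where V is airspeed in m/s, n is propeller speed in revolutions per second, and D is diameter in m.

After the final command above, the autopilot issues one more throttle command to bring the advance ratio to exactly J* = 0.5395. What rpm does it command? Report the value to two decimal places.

rpm = 1629.67

set_propeller: D = 3.535 m, P = 2.508 m (p = P/D = 0.709477); state ← (V=0, rpm=0)
set_airspeed(73.45): V ← 73.45 m/s
throttle_to(2669): rpm ← 2669
set_airspeed(51.8): V ← 51.8 m/s
final state: V = 51.8 m/s, rpm = 2669 → n = rpm/60 = 44.483333 rev/s
target J* = 0.5395; solve J* = V/(n·D) for n: n = V/(J*·D) = 51.8/(0.5395 × 3.535) = 27.161196 rev/s
rpm = 60·n = 1629.671772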